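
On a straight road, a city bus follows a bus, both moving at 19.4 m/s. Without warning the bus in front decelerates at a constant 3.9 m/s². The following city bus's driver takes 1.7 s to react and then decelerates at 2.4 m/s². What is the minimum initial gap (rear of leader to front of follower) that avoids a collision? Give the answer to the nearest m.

Leader travels v²/(2a_L) = 376.360 / 7.800 = 48.251 m before stopping.
Follower covers v·t_r = 19.4000 × 1.7 = 32.980 m while reacting, then v²/(2a_F) = 376.360 / 4.800 = 78.408 m while braking, for a total of 32.980 + 78.408 = 111.388 m.
Since a_F ≤ a_L and the follower starts braking later, the follower is never slower than the leader, so the closest approach is when both have stopped.
Minimum gap = 111.388 − 48.251 = 63.137 m.

Minimum gap ≈ 63 m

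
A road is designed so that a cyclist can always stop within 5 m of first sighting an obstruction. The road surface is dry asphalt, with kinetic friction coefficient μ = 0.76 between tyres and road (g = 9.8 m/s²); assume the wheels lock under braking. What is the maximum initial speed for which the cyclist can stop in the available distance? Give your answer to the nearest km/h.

a = μg = 0.76 × 9.8 = 7.448 m/s².
v²/(2a) = d ⇒ v = √(2 × 7.448 × 5) = √74.48 = 8.6302 m/s.
8.6302 m/s × 3.6 = 31.069 km/h.

Maximum speed ≈ 31 km/h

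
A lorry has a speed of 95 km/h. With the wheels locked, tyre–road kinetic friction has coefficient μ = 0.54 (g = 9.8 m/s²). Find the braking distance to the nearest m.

95 km/h ÷ 3.6 = 26.3889 m/s.
a = μg = 0.54 × 9.8 = 5.292 m/s².
Braking distance = v²/(2a) = 26.3889² / (2 × 5.292) = 696.374 / 10.584 = 65.795 m.

Braking distance ≈ 66 m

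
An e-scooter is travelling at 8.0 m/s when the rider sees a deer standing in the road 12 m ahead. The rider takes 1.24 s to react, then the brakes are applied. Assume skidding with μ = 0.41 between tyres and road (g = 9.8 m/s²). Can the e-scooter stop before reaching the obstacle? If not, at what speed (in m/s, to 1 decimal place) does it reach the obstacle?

No — it strikes the obstacle at 6.9 m/s

a = μg = 0.41 × 9.8 = 4.018 m/s².
Reaction distance = 8.0000 × 1.24 = 9.920 m.
Braking distance needed to stop: v²/(2a) = 64.000 / 8.036 = 7.964 m, so total needed = 9.920 + 7.964 = 17.884 m > 12 m — it cannot stop.
Distance remaining when braking begins: 12 − 9.920 = 2.080 m.
v² = v₀² − 2a·d = 64.000 − 2 × 4.018 × 2.080 = 47.285 m²/s².
v = √47.285 = 6.876 m/s.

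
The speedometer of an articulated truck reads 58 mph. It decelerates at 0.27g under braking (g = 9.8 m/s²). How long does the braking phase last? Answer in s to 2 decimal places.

58 mph × 0.44704 = 25.9283 m/s.
a = 0.27 × 9.8 = 2.646 m/s².
Braking time = v/a = 25.9283 / 2.646 = 9.799 s.

Braking time ≈ 9.80 s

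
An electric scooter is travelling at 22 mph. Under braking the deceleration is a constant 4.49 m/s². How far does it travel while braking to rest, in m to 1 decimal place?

Braking distance ≈ 10.8 m

22 mph × 0.44704 = 9.8349 m/s.
Braking distance = v²/(2a) = 9.8349² / (2 × 4.490) = 96.725 / 8.980 = 10.771 m.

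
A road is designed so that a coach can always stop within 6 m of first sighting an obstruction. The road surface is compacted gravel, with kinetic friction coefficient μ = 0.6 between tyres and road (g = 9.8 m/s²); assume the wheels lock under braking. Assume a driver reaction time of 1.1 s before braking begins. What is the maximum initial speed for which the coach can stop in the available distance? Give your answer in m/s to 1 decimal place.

a = μg = 0.6 × 9.8 = 5.880 m/s².
Stopping distance: v·t_r + v²/(2a) = 6 with t_r = 1.1 s and a = 5.880 m/s².
So v² + 12.936 v − 70.56 = 0.
Positive root: v = −a·t_r + √((a·t_r)² + 2a·d) = −6.468 + √(41.835 + 70.56) = 4.1337 m/s.

Maximum speed ≈ 4.1 m/s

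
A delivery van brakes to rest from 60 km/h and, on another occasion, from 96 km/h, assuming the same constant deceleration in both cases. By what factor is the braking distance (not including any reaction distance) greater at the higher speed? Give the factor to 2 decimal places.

Factor ≈ 2.56

Braking distance d = v²/(2a), so with a fixed, d ∝ v².
Factor = (96/60)² = 1.6000² = 2.5600.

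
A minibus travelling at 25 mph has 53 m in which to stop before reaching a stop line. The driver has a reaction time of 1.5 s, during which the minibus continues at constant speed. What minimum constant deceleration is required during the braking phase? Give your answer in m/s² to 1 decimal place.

Required deceleration ≈ 1.7 m/s²

25 mph × 0.44704 = 11.1760 m/s.
Distance covered during reaction = 11.1760 × 1.5 = 16.764 m.
Distance available for braking: 53 − 16.764 = 36.236 m.
v² = 2a·d ⇒ a = v²/(2d) = 11.1760² / (2 × 36.236) = 124.903 / 72.472 = 1.7235 m/s².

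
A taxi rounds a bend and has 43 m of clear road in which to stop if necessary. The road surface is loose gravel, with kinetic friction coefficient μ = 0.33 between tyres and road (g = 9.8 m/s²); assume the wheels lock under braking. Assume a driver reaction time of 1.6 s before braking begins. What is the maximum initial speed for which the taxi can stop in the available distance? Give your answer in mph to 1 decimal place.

a = μg = 0.33 × 9.8 = 3.234 m/s².
Stopping distance: v·t_r + v²/(2a) = 43 with t_r = 1.6 s and a = 3.234 m/s².
So v² + 10.349 v − 278.12 = 0.
Positive root: v = −a·t_r + √((a·t_r)² + 2a·d) = −5.174 + √(26.770 + 278.12) = 12.2871 m/s.
12.2871 m/s ÷ 0.44704 = 27.485 mph.

Maximum speed ≈ 27.5 mph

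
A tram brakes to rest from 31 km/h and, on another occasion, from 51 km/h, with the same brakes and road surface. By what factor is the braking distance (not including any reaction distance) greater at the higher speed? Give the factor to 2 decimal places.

Factor ≈ 2.71

Braking distance d = v²/(2a), so with a fixed, d ∝ v².
Factor = (51/31)² = 1.6452² = 2.7067.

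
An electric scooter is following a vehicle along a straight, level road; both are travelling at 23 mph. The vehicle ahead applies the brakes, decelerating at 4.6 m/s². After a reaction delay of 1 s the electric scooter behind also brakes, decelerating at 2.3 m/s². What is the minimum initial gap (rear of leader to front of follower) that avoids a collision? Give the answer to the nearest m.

23 mph × 0.44704 = 10.2819 m/s.
Leader travels v²/(2a_L) = 105.717 / 9.200 = 11.491 m before stopping.
Follower covers v·t_r = 10.2819 × 1 = 10.282 m while reacting, then v²/(2a_F) = 105.717 / 4.600 = 22.982 m while braking, for a total of 10.282 + 22.982 = 33.264 m.
Since a_F ≤ a_L and the follower starts braking later, the follower is never slower than the leader, so the closest approach is when both have stopped.
Minimum gap = 33.264 − 11.491 = 21.773 m.

Minimum gap ≈ 22 m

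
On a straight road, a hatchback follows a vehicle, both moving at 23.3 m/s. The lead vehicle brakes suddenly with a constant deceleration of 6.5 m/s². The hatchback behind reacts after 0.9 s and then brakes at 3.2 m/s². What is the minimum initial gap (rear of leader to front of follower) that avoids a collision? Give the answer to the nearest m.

Leader travels v²/(2a_L) = 542.890 / 13.000 = 41.761 m before stopping.
Follower covers v·t_r = 23.3000 × 0.9 = 20.970 m while reacting, then v²/(2a_F) = 542.890 / 6.400 = 84.827 m while braking, for a total of 20.970 + 84.827 = 105.797 m.
Since a_F ≤ a_L and the follower starts braking later, the follower is never slower than the leader, so the closest approach is when both have stopped.
Minimum gap = 105.797 − 41.761 = 64.036 m.

Minimum gap ≈ 64 m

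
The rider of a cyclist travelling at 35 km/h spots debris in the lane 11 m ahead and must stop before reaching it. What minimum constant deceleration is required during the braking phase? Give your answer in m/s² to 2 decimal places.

Required deceleration ≈ 4.30 m/s²

35 km/h ÷ 3.6 = 9.7222 m/s.
v² = 2a·d ⇒ a = v²/(2d) = 9.7222² / (2 × 11.000) = 94.521 / 22.000 = 4.2964 m/s².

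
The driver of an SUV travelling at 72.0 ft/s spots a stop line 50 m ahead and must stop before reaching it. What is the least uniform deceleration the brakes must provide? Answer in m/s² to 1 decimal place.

72 ft/s × 0.3048 = 21.9456 m/s.
v² = 2a·d ⇒ a = v²/(2d) = 21.9456² / (2 × 50.000) = 481.609 / 100.000 = 4.8161 m/s².

Required deceleration ≈ 4.8 m/s²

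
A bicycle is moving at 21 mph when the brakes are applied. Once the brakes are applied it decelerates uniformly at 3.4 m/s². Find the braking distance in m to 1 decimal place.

21 mph × 0.44704 = 9.3878 m/s.
Braking distance = v²/(2a) = 9.3878² / (2 × 3.400) = 88.131 / 6.800 = 12.960 m.

Braking distance ≈ 13.0 m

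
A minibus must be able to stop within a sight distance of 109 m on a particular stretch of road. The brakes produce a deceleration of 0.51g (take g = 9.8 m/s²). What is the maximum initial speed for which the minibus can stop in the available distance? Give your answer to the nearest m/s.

a = 0.51 × 9.8 = 4.998 m/s².
v²/(2a) = d ⇒ v = √(2 × 4.998 × 109) = √1089.56 = 33.0085 m/s.

Maximum speed ≈ 33 m/s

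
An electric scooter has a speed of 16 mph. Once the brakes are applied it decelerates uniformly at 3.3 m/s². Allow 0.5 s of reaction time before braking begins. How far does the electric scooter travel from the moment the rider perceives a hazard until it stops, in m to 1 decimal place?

Total stopping distance ≈ 11.3 m

16 mph × 0.44704 = 7.1526 m/s.
Reaction distance = v·t_r = 7.1526 × 0.5 = 3.576 m.
Braking distance = v²/(2a) = 7.1526² / (2 × 3.300) = 51.160 / 6.600 = 7.752 m.
Total = 3.576 + 7.752 = 11.328 m.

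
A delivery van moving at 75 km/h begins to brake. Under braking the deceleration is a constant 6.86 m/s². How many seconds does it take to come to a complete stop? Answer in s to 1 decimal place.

75 km/h ÷ 3.6 = 20.8333 m/s.
Braking time = v/a = 20.8333 / 6.860 = 3.037 s.

Braking time ≈ 3.0 s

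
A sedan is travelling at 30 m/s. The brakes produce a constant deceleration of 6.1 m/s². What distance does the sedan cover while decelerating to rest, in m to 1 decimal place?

Braking distance ≈ 73.8 m

Braking distance = v²/(2a) = 30.0000² / (2 × 6.100) = 900.000 / 12.200 = 73.770 m.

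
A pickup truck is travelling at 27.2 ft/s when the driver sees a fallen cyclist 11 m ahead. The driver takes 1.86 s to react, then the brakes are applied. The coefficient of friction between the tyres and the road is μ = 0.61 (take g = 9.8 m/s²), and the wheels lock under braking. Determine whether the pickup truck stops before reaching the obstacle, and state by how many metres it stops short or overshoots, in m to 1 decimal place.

27.2 ft/s × 0.3048 = 8.2906 m/s.
a = μg = 0.61 × 9.8 = 5.978 m/s².
Reaction distance = 8.2906 × 1.86 = 15.421 m.
Braking distance = v²/(2a) = 68.734 / 11.956 = 5.749 m.
Total stopping distance = 15.421 + 5.749 = 21.170 m, vs 11 m available — it cannot stop in time and overshoots by 21.170 − 11 = 10.170 m.

No — it overshoots by 10.2 m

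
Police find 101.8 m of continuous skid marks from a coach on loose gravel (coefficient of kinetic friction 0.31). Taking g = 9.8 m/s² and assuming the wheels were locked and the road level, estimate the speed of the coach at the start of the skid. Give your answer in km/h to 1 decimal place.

Deceleration a = μg = 0.31 × 9.8 = 3.038 m/s².
v = √(2a·d) = √(2 × 3.038 × 101.8) = √618.537 = 24.8704 m/s.
= 24.8704 × 3.6 = 89.533 km/h.

Initial speed ≈ 89.5 km/h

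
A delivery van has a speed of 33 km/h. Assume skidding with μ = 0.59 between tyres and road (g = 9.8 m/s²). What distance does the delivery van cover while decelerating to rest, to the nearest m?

Braking distance ≈ 7 m

33 km/h ÷ 3.6 = 9.1667 m/s.
a = μg = 0.59 × 9.8 = 5.782 m/s².
Braking distance = v²/(2a) = 9.1667² / (2 × 5.782) = 84.028 / 11.564 = 7.266 m.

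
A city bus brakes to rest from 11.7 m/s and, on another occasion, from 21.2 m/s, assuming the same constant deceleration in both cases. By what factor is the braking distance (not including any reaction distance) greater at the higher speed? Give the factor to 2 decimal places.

Factor ≈ 3.28

Braking distance d = v²/(2a), so with a fixed, d ∝ v².
Factor = (21.2/11.7)² = 1.8120² = 3.2833.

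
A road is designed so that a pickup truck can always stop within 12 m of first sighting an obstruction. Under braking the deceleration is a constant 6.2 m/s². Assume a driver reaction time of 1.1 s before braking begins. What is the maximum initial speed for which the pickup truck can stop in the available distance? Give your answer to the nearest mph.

Maximum speed ≈ 16 mph

Stopping distance: v·t_r + v²/(2a) = 12 with t_r = 1.1 s and a = 6.200 m/s².
So v² + 13.640 v − 148.80 = 0.
Positive root: v = −a·t_r + √((a·t_r)² + 2a·d) = −6.820 + √(46.512 + 148.80) = 7.1554 m/s.
7.1554 m/s ÷ 0.44704 = 16.006 mph.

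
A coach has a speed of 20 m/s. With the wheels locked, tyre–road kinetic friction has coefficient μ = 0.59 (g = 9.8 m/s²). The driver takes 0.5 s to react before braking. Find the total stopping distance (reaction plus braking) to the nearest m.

Total stopping distance ≈ 45 m

a = μg = 0.59 × 9.8 = 5.782 m/s².
Reaction distance = v·t_r = 20.0000 × 0.5 = 10.000 m.
Braking distance = v²/(2a) = 20.0000² / (2 × 5.782) = 400.000 / 11.564 = 34.590 m.
Total = 10.000 + 34.590 = 44.590 m.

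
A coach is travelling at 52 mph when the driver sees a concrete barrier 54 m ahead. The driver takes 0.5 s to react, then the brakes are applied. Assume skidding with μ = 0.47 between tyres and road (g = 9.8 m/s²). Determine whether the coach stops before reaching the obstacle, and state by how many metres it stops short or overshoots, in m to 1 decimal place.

No — it overshoots by 16.3 m

52 mph × 0.44704 = 23.2461 m/s.
a = μg = 0.47 × 9.8 = 4.606 m/s².
Reaction distance = 23.2461 × 0.5 = 11.623 m.
Braking distance = v²/(2a) = 540.381 / 9.212 = 58.661 m.
Total stopping distance = 11.623 + 58.661 = 70.284 m, vs 54 m available — it cannot stop in time and overshoots by 70.284 − 54 = 16.284 m.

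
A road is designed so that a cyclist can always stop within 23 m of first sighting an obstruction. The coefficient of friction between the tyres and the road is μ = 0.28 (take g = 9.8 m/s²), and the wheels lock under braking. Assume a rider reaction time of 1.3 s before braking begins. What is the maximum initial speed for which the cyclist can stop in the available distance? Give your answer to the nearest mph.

a = μg = 0.28 × 9.8 = 2.744 m/s².
Stopping distance: v·t_r + v²/(2a) = 23 with t_r = 1.3 s and a = 2.744 m/s².
So v² + 7.134 v − 126.22 = 0.
Positive root: v = −a·t_r + √((a·t_r)² + 2a·d) = −3.567 + √(12.723 + 126.22) = 8.2204 m/s.
8.2204 m/s ÷ 0.44704 = 18.389 mph.

Maximum speed ≈ 18 mph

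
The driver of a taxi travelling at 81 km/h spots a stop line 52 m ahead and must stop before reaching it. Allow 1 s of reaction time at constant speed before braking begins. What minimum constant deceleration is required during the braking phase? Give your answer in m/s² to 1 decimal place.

81 km/h ÷ 3.6 = 22.5000 m/s.
Distance covered during reaction = 22.5000 × 1 = 22.500 m.
Distance available for braking: 52 − 22.500 = 29.500 m.
v² = 2a·d ⇒ a = v²/(2d) = 22.5000² / (2 × 29.500) = 506.250 / 59.000 = 8.5805 m/s².

Required deceleration ≈ 8.6 m/s²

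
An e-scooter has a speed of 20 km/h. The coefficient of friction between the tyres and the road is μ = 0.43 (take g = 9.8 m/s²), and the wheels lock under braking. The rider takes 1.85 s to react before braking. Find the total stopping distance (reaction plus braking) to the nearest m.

Total stopping distance ≈ 14 m

20 km/h ÷ 3.6 = 5.5556 m/s.
a = μg = 0.43 × 9.8 = 4.214 m/s².
Reaction distance = v·t_r = 5.5556 × 1.85 = 10.278 m.
Braking distance = v²/(2a) = 5.5556² / (2 × 4.214) = 30.865 / 8.428 = 3.662 m.
Total = 10.278 + 3.662 = 13.940 m.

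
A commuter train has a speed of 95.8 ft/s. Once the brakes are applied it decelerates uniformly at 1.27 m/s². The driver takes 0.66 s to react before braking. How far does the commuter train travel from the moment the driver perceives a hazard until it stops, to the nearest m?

Total stopping distance ≈ 355 m

95.8 ft/s × 0.3048 = 29.1998 m/s.
Reaction distance = v·t_r = 29.1998 × 0.66 = 19.272 m.
Braking distance = v²/(2a) = 29.1998² / (2 × 1.270) = 852.628 / 2.540 = 335.680 m.
Total = 19.272 + 335.680 = 354.952 m.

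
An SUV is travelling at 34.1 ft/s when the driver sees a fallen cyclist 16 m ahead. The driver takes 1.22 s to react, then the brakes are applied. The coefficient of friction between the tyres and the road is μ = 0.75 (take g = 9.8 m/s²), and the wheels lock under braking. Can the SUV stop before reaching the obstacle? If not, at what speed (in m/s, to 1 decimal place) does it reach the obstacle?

No — it strikes the obstacle at 7.7 m/s

34.1 ft/s × 0.3048 = 10.3937 m/s.
a = μg = 0.75 × 9.8 = 7.350 m/s².
Reaction distance = 10.3937 × 1.22 = 12.680 m.
Braking distance needed to stop: v²/(2a) = 108.029 / 14.700 = 7.349 m, so total needed = 12.680 + 7.349 = 20.029 m > 16 m — it cannot stop.
Distance remaining when braking begins: 16 − 12.680 = 3.320 m.
v² = v₀² − 2a·d = 108.029 − 2 × 7.350 × 3.320 = 59.225 m²/s².
v = √59.225 = 7.696 m/s.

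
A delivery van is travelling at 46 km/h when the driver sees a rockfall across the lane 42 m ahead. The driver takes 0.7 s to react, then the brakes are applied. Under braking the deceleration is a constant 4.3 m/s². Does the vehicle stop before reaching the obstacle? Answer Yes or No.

46 km/h ÷ 3.6 = 12.7778 m/s.
Reaction distance = 12.7778 × 0.7 = 8.944 m.
Braking distance = v²/(2a) = 163.272 / 8.600 = 18.985 m.
Total stopping distance = 8.944 + 18.985 = 27.929 m, vs 42 m available — it stops with 42 − 27.929 = 14.071 m to spare.

Yes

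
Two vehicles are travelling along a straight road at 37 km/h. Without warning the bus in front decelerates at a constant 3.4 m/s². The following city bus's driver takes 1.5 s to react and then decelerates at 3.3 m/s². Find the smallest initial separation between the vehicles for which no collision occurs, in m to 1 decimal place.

37 km/h ÷ 3.6 = 10.2778 m/s.
Leader travels v²/(2a_L) = 105.633 / 6.800 = 15.534 m before stopping.
Follower covers v·t_r = 10.2778 × 1.5 = 15.417 m while reacting, then v²/(2a_F) = 105.633 / 6.600 = 16.005 m while braking, for a total of 15.417 + 16.005 = 31.422 m.
Since a_F ≤ a_L and the follower starts braking later, the follower is never slower than the leader, so the closest approach is when both have stopped.
Minimum gap = 31.422 − 15.534 = 15.888 m.

Minimum gap ≈ 15.9 m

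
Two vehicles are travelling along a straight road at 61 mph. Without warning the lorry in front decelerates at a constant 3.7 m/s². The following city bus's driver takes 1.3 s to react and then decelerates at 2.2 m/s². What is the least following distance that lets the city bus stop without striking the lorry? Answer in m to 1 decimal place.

61 mph × 0.44704 = 27.2694 m/s.
Leader travels v²/(2a_L) = 743.620 / 7.400 = 100.489 m before stopping.
Follower covers v·t_r = 27.2694 × 1.3 = 35.450 m while reacting, then v²/(2a_F) = 743.620 / 4.400 = 169.005 m while braking, for a total of 35.450 + 169.005 = 204.455 m.
Since a_F ≤ a_L and the follower starts braking later, the follower is never slower than the leader, so the closest approach is when both have stopped.
Minimum gap = 204.455 − 100.489 = 103.966 m.

Minimum gap ≈ 104.0 m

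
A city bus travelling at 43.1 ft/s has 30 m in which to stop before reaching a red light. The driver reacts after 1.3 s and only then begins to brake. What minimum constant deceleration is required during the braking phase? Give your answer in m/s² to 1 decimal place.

Required deceleration ≈ 6.7 m/s²

43.1 ft/s × 0.3048 = 13.1369 m/s.
Distance covered during reaction = 13.1369 × 1.3 = 17.078 m.
Distance available for braking: 30 − 17.078 = 12.922 m.
v² = 2a·d ⇒ a = v²/(2d) = 13.1369² / (2 × 12.922) = 172.578 / 25.844 = 6.6777 m/s².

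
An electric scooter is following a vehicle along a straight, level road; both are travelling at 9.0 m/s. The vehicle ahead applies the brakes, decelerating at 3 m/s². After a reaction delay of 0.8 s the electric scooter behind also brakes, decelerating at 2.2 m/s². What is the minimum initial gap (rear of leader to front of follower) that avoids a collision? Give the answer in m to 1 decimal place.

Leader travels v²/(2a_L) = 81.000 / 6.000 = 13.500 m before stopping.
Follower covers v·t_r = 9.0000 × 0.8 = 7.200 m while reacting, then v²/(2a_F) = 81.000 / 4.400 = 18.409 m while braking, for a total of 7.200 + 18.409 = 25.609 m.
Since a_F ≤ a_L and the follower starts braking later, the follower is never slower than the leader, so the closest approach is when both have stopped.
Minimum gap = 25.609 − 13.500 = 12.109 m.

Minimum gap ≈ 12.1 m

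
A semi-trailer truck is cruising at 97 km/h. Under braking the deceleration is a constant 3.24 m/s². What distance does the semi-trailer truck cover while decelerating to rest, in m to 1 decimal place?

97 km/h ÷ 3.6 = 26.9444 m/s.
Braking distance = v²/(2a) = 26.9444² / (2 × 3.240) = 726.001 / 6.480 = 112.037 m.

Braking distance ≈ 112.0 m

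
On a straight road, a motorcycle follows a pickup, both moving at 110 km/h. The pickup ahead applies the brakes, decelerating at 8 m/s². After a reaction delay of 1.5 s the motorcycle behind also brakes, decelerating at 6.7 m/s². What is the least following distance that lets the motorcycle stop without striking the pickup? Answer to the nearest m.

Minimum gap ≈ 57 m

110 km/h ÷ 3.6 = 30.5556 m/s.
Leader travels v²/(2a_L) = 933.645 / 16.000 = 58.353 m before stopping.
Follower covers v·t_r = 30.5556 × 1.5 = 45.833 m while reacting, then v²/(2a_F) = 933.645 / 13.400 = 69.675 m while braking, for a total of 45.833 + 69.675 = 115.508 m.
Since a_F ≤ a_L and the follower starts braking later, the follower is never slower than the leader, so the closest approach is when both have stopped.
Minimum gap = 115.508 − 58.353 = 57.155 m.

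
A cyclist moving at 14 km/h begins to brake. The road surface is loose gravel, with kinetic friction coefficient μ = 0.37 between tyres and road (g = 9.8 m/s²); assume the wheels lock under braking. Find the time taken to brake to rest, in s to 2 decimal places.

Braking time ≈ 1.07 s

14 km/h ÷ 3.6 = 3.8889 m/s.
a = μg = 0.37 × 9.8 = 3.626 m/s².
Braking time = v/a = 3.8889 / 3.626 = 1.073 s.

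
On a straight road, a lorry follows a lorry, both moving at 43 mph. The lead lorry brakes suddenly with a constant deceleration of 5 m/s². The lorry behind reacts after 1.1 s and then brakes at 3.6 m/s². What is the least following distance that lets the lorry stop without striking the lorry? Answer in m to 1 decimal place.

43 mph × 0.44704 = 19.2227 m/s.
Leader travels v²/(2a_L) = 369.512 / 10.000 = 36.951 m before stopping.
Follower covers v·t_r = 19.2227 × 1.1 = 21.145 m while reacting, then v²/(2a_F) = 369.512 / 7.200 = 51.321 m while braking, for a total of 21.145 + 51.321 = 72.466 m.
Since a_F ≤ a_L and the follower starts braking later, the follower is never slower than the leader, so the closest approach is when both have stopped.
Minimum gap = 72.466 − 36.951 = 35.515 m.

Minimum gap ≈ 35.5 m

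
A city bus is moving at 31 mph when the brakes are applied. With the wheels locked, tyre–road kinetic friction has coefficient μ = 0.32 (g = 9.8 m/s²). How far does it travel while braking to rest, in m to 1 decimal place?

Braking distance ≈ 30.6 m

31 mph × 0.44704 = 13.8582 m/s.
a = μg = 0.32 × 9.8 = 3.136 m/s².
Braking distance = v²/(2a) = 13.8582² / (2 × 3.136) = 192.050 / 6.272 = 30.620 m.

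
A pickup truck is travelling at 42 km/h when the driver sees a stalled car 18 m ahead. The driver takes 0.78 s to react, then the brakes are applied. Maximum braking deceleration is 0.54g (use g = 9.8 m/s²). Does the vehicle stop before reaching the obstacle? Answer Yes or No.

No

42 km/h ÷ 3.6 = 11.6667 m/s.
a = 0.54 × 9.8 = 5.292 m/s².
Reaction distance = 11.6667 × 0.78 = 9.100 m.
Braking distance = v²/(2a) = 136.112 / 10.584 = 12.860 m.
Total stopping distance = 9.100 + 12.860 = 21.960 m, vs 18 m available — it cannot stop in time and overshoots by 21.960 − 18 = 3.960 m.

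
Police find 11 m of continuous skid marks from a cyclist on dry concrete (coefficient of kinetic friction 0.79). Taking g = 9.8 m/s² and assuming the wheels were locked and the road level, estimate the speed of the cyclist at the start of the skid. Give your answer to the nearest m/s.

Initial speed ≈ 13 m/s

Deceleration a = μg = 0.79 × 9.8 = 7.742 m/s².
v = √(2a·d) = √(2 × 7.742 × 11) = √170.324 = 13.0508 m/s.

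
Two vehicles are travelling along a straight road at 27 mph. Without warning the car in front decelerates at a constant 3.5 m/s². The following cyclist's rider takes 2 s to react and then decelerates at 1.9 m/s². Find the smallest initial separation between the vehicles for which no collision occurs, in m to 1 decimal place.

Minimum gap ≈ 41.7 m

27 mph × 0.44704 = 12.0701 m/s.
Leader travels v²/(2a_L) = 145.687 / 7.000 = 20.812 m before stopping.
Follower covers v·t_r = 12.0701 × 2 = 24.140 m while reacting, then v²/(2a_F) = 145.687 / 3.800 = 38.339 m while braking, for a total of 24.140 + 38.339 = 62.479 m.
Since a_F ≤ a_L and the follower starts braking later, the follower is never slower than the leader, so the closest approach is when both have stopped.
Minimum gap = 62.479 − 20.812 = 41.667 m.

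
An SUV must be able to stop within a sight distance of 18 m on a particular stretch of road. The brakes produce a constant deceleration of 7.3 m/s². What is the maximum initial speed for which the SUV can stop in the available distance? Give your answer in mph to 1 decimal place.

Maximum speed ≈ 36.3 mph

v²/(2a) = d ⇒ v = √(2 × 7.300 × 18) = √262.80 = 16.2111 m/s.
16.2111 m/s ÷ 0.44704 = 36.263 mph.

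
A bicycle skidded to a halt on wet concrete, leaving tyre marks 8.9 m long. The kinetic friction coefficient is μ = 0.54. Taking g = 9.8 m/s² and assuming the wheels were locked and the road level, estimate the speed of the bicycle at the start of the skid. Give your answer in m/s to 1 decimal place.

Initial speed ≈ 9.7 m/s

Deceleration a = μg = 0.54 × 9.8 = 5.292 m/s².
v = √(2a·d) = √(2 × 5.292 × 8.9) = √94.198 = 9.7056 m/s.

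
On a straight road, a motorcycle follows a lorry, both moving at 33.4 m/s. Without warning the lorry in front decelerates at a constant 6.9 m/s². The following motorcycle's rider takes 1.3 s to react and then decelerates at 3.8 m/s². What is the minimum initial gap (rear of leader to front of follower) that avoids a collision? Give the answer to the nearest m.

Minimum gap ≈ 109 m

Leader travels v²/(2a_L) = 1115.560 / 13.800 = 80.838 m before stopping.
Follower covers v·t_r = 33.4000 × 1.3 = 43.420 m while reacting, then v²/(2a_F) = 1115.560 / 7.600 = 146.784 m while braking, for a total of 43.420 + 146.784 = 190.204 m.
Since a_F ≤ a_L and the follower starts braking later, the follower is never slower than the leader, so the closest approach is when both have stopped.
Minimum gap = 190.204 − 80.838 = 109.366 m.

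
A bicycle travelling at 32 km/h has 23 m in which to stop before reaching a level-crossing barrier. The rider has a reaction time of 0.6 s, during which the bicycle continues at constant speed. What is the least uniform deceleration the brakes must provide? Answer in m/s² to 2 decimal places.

Required deceleration ≈ 2.24 m/s²

32 km/h ÷ 3.6 = 8.8889 m/s.
Distance covered during reaction = 8.8889 × 0.6 = 5.333 m.
Distance available for braking: 23 − 5.333 = 17.667 m.
v² = 2a·d ⇒ a = v²/(2d) = 8.8889² / (2 × 17.667) = 79.013 / 35.334 = 2.2362 m/s².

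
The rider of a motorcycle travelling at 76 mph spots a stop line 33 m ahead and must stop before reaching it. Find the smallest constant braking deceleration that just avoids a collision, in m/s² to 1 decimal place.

Required deceleration ≈ 17.5 m/s²

76 mph × 0.44704 = 33.9750 m/s.
v² = 2a·d ⇒ a = v²/(2d) = 33.9750² / (2 × 33.000) = 1154.301 / 66.000 = 17.4894 m/s².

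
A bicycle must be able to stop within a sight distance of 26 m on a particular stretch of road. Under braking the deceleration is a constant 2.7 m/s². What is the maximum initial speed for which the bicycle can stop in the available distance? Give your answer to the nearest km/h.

Maximum speed ≈ 43 km/h

v²/(2a) = d ⇒ v = √(2 × 2.700 × 26) = √140.40 = 11.8491 m/s.
11.8491 m/s × 3.6 = 42.657 km/h.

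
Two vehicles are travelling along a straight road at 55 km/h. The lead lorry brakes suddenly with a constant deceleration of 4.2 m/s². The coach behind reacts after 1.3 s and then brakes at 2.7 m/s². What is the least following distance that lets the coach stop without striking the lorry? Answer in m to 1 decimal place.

55 km/h ÷ 3.6 = 15.2778 m/s.
Leader travels v²/(2a_L) = 233.411 / 8.400 = 27.787 m before stopping.
Follower covers v·t_r = 15.2778 × 1.3 = 19.861 m while reacting, then v²/(2a_F) = 233.411 / 5.400 = 43.224 m while braking, for a total of 19.861 + 43.224 = 63.085 m.
Since a_F ≤ a_L and the follower starts braking later, the follower is never slower than the leader, so the closest approach is when both have stopped.
Minimum gap = 63.085 − 27.787 = 35.298 m.

Minimum gap ≈ 35.3 m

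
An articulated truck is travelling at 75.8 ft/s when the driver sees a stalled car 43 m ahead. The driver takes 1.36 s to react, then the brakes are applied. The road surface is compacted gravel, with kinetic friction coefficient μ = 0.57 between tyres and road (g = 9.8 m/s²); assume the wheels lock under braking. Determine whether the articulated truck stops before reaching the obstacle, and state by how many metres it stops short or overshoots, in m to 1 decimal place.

75.8 ft/s × 0.3048 = 23.1038 m/s.
a = μg = 0.57 × 9.8 = 5.586 m/s².
Reaction distance = 23.1038 × 1.36 = 31.421 m.
Braking distance = v²/(2a) = 533.786 / 11.172 = 47.779 m.
Total stopping distance = 31.421 + 47.779 = 79.200 m, vs 43 m available — it cannot stop in time and overshoots by 79.200 − 43 = 36.200 m.

No — it overshoots by 36.2 m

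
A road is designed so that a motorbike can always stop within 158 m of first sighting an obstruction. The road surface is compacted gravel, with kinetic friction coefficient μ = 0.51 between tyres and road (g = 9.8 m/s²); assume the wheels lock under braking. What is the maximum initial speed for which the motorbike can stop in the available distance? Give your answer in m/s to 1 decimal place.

Maximum speed ≈ 39.7 m/s

a = μg = 0.51 × 9.8 = 4.998 m/s².
v²/(2a) = d ⇒ v = √(2 × 4.998 × 158) = √1579.37 = 39.7413 m/s.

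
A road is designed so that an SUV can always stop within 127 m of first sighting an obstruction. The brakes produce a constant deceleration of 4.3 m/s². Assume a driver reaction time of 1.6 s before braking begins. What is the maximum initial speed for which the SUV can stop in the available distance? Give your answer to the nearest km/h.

Stopping distance: v·t_r + v²/(2a) = 127 with t_r = 1.6 s and a = 4.300 m/s².
So v² + 13.760 v − 1092.20 = 0.
Positive root: v = −a·t_r + √((a·t_r)² + 2a·d) = −6.880 + √(47.334 + 1092.20) = 26.8770 m/s.
26.8770 m/s × 3.6 = 96.757 km/h.

Maximum speed ≈ 97 km/h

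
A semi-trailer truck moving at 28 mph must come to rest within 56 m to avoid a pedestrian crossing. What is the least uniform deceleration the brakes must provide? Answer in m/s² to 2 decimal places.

28 mph × 0.44704 = 12.5171 m/s.
v² = 2a·d ⇒ a = v²/(2d) = 12.5171² / (2 × 56.000) = 156.678 / 112.000 = 1.3989 m/s².

Required deceleration ≈ 1.40 m/s²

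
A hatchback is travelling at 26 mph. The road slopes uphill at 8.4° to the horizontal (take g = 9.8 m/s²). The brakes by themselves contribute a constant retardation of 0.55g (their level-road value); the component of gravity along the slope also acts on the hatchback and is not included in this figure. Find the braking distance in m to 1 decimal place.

26 mph × 0.44704 = 11.6230 m/s.
a = 0.55 × 9.8 = 5.390 m/s².
Gravity along the uphill slope adds to the braking deceleration: a_eff = 5.390 + 9.8·sin 8.4° = 5.390 + 1.432 = 6.822 m/s².
Braking distance = v²/(2a) = 11.6230² / (2 × 6.822) = 135.094 / 13.644 = 9.901 m.

Braking distance ≈ 9.9 m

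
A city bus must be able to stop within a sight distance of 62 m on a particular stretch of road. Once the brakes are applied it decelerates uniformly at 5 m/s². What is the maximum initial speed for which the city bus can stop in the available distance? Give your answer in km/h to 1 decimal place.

v²/(2a) = d ⇒ v = √(2 × 5.000 × 62) = √620.00 = 24.8998 m/s.
24.8998 m/s × 3.6 = 89.639 km/h.

Maximum speed ≈ 89.6 km/h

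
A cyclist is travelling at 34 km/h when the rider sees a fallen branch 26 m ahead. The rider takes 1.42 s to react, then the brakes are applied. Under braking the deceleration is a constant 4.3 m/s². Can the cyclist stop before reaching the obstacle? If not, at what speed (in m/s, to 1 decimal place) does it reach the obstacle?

Yes — it stops about 2.2 m short of the obstacle, so it never reaches it

34 km/h ÷ 3.6 = 9.4444 m/s.
Reaction distance = 9.4444 × 1.42 = 13.411 m.
Braking distance = v²/(2a) = 89.197 / 8.600 = 10.372 m.
Total stopping distance = 13.411 + 10.372 = 23.783 m, vs 26 m available — it stops with 26 − 23.783 = 2.217 m to spare.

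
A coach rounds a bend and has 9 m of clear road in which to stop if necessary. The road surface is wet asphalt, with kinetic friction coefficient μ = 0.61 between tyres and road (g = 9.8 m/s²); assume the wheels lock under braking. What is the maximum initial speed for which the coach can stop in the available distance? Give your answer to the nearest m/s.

a = μg = 0.61 × 9.8 = 5.978 m/s².
v²/(2a) = d ⇒ v = √(2 × 5.978 × 9) = √107.60 = 10.3730 m/s.

Maximum speed ≈ 10 m/s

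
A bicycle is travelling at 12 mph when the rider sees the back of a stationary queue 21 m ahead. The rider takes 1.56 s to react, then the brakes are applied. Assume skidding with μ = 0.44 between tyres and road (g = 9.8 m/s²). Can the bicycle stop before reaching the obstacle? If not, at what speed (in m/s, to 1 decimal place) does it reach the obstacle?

Yes — it stops about 9.3 m short of the obstacle, so it never reaches it

12 mph × 0.44704 = 5.3645 m/s.
a = μg = 0.44 × 9.8 = 4.312 m/s².
Reaction distance = 5.3645 × 1.56 = 8.369 m.
Braking distance = v²/(2a) = 28.778 / 8.624 = 3.337 m.
Total stopping distance = 8.369 + 3.337 = 11.706 m, vs 21 m available — it stops with 21 − 11.706 = 9.294 m to spare.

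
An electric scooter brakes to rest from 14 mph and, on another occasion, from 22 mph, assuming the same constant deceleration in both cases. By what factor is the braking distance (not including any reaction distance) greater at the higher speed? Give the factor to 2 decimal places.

Factor ≈ 2.47

Braking distance d = v²/(2a), so with a fixed, d ∝ v².
Factor = (22/14)² = 1.5714² = 2.4693.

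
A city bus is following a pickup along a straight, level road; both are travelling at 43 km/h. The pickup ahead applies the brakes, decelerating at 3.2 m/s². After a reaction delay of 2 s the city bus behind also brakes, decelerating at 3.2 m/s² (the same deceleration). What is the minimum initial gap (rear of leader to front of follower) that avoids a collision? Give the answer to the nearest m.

Minimum gap ≈ 24 m

43 km/h ÷ 3.6 = 11.9444 m/s.
Leader travels v²/(2a_L) = 142.669 / 6.400 = 22.292 m before stopping.
Follower covers v·t_r = 11.9444 × 2 = 23.889 m while reacting, then v²/(2a_F) = 142.669 / 6.400 = 22.292 m while braking, for a total of 23.889 + 22.292 = 46.181 m.
Since a_F ≤ a_L and the follower starts braking later, the follower is never slower than the leader, so the closest approach is when both have stopped.
Minimum gap = 46.181 − 22.292 = 23.889 m.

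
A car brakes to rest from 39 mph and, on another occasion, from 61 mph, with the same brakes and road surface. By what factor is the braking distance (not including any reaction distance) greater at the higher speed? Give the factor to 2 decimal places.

Factor ≈ 2.45

Braking distance d = v²/(2a), so with a fixed, d ∝ v².
Factor = (61/39)² = 1.5641² = 2.4464.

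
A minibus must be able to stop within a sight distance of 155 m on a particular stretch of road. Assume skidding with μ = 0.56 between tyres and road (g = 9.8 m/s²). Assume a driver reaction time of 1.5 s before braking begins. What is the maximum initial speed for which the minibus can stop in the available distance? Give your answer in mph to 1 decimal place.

Maximum speed ≈ 75.7 mph

a = μg = 0.56 × 9.8 = 5.488 m/s².
Stopping distance: v·t_r + v²/(2a) = 155 with t_r = 1.5 s and a = 5.488 m/s².
So v² + 16.464 v − 1701.28 = 0.
Positive root: v = −a·t_r + √((a·t_r)² + 2a·d) = −8.232 + √(67.766 + 1701.28) = 33.8280 m/s.
33.8280 m/s ÷ 0.44704 = 75.671 mph.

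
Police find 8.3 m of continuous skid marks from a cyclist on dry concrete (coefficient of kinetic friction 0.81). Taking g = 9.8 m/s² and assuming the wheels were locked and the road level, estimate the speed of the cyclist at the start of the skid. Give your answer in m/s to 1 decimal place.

Initial speed ≈ 11.5 m/s

Deceleration a = μg = 0.81 × 9.8 = 7.938 m/s².
v = √(2a·d) = √(2 × 7.938 × 8.3) = √131.771 = 11.4792 m/s.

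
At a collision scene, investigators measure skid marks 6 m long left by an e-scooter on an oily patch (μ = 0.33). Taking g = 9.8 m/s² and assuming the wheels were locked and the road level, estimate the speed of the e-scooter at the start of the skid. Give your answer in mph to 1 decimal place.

Deceleration a = μg = 0.33 × 9.8 = 3.234 m/s².
v = √(2a·d) = √(2 × 3.234 × 6) = √38.808 = 6.2296 m/s.
= 6.2296 ÷ 0.44704 = 13.935 mph.

Initial speed ≈ 13.9 mph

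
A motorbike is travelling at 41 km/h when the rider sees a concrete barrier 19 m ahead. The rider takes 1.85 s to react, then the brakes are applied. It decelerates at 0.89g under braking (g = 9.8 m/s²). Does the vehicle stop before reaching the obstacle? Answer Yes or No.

41 km/h ÷ 3.6 = 11.3889 m/s.
a = 0.89 × 9.8 = 8.722 m/s².
Reaction distance = 11.3889 × 1.85 = 21.069 m.
Braking distance = v²/(2a) = 129.707 / 17.444 = 7.436 m.
Total stopping distance = 21.069 + 7.436 = 28.505 m, vs 19 m available — it cannot stop in time and overshoots by 28.505 − 19 = 9.505 m.

No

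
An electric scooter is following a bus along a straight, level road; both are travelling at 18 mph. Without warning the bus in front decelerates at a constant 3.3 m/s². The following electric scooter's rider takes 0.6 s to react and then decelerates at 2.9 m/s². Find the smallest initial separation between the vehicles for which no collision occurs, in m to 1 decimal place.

18 mph × 0.44704 = 8.0467 m/s.
Leader travels v²/(2a_L) = 64.749 / 6.600 = 9.810 m before stopping.
Follower covers v·t_r = 8.0467 × 0.6 = 4.828 m while reacting, then v²/(2a_F) = 64.749 / 5.800 = 11.164 m while braking, for a total of 4.828 + 11.164 = 15.992 m.
Since a_F ≤ a_L and the follower starts braking later, the follower is never slower than the leader, so the closest approach is when both have stopped.
Minimum gap = 15.992 − 9.810 = 6.182 m.

Minimum gap ≈ 6.2 m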